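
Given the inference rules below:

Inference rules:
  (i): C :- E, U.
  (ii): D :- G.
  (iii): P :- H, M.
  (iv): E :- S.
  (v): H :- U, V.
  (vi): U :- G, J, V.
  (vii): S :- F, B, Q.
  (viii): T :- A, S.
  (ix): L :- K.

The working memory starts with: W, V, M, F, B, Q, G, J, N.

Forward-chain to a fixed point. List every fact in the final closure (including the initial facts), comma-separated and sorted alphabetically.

B, C, D, E, F, G, H, J, M, N, P, Q, S, U, V, W

Round 1: (ii) [D :- G.]; (vi) [U :- G, J, V.]; (vii) [S :- F, B, Q.]. Adds D, U, S.
Round 2: (iv) [E :- S.]; (v) [H :- U, V.]. Adds E, H.
Round 3: (i) [C :- E, U.]; (iii) [P :- H, M.]. Adds C, P.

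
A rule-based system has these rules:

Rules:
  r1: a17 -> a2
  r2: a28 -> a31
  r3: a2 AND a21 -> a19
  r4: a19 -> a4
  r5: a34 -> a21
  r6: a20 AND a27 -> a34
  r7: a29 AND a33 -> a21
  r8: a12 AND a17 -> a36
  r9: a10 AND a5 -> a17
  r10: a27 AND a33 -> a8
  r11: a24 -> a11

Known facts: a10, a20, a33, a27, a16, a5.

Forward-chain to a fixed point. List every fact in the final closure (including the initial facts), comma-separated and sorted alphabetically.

a10, a16, a17, a19, a2, a20, a21, a27, a33, a34, a4, a5, a8

Round 1: r6 [a20 AND a27 -> a34]; r9 [a10 AND a5 -> a17]; r10 [a27 AND a33 -> a8]. Adds a34, a17, a8.
Round 2: r1 [a17 -> a2]; r5 [a34 -> a21]. Adds a2, a21.
Round 3: r3 [a2 AND a21 -> a19]. Adds a19.
Round 4: r4 [a19 -> a4]. Adds a4.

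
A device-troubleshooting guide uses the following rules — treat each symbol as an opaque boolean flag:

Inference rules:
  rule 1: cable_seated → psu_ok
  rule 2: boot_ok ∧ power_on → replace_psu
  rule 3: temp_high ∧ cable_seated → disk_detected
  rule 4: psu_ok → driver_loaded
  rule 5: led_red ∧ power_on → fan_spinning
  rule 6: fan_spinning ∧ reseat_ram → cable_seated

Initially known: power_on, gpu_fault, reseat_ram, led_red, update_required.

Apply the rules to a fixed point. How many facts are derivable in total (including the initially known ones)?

9

Round 1: rule 5 [led_red ∧ power_on → fan_spinning]. New: fan_spinning.
Round 2: rule 6 [fan_spinning ∧ reseat_ram → cable_seated]. New: cable_seated.
Round 3: rule 1 [cable_seated → psu_ok]. New: psu_ok.
Round 4: rule 4 [psu_ok → driver_loaded]. New: driver_loaded.
Closure: {cable_seated, driver_loaded, fan_spinning, gpu_fault, led_red, power_on, psu_ok, reseat_ram, update_required} — 9 facts.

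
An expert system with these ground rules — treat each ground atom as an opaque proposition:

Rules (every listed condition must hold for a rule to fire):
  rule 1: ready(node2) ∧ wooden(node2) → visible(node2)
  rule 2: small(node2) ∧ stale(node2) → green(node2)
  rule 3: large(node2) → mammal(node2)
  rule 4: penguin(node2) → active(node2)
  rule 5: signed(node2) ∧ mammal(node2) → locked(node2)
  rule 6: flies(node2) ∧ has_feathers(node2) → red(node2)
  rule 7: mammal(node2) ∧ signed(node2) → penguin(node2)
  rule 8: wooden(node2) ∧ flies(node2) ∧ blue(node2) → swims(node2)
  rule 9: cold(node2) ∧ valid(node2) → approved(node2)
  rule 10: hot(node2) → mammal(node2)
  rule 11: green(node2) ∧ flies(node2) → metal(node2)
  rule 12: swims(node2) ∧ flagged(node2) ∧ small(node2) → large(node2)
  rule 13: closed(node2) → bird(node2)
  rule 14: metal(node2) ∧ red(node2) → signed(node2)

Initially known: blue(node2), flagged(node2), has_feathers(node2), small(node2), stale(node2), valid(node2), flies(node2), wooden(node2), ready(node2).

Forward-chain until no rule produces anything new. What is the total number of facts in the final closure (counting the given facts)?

20

Round 1 fires rule 1, rule 2, rule 6, rule 8, giving visible(node2), green(node2), red(node2), swims(node2).
Round 2 fires rule 11, rule 12, giving metal(node2), large(node2).
Round 3 fires rule 3, rule 14, giving mammal(node2), signed(node2).
Round 4 fires rule 5, rule 7, giving locked(node2), penguin(node2).
Round 5 fires rule 4, giving active(node2).
Closure: {active(node2), blue(node2), flagged(node2), flies(node2), green(node2), has_feathers(node2), large(node2), locked(node2), mammal(node2), metal(node2), penguin(node2), ready(node2), red(node2), signed(node2), small(node2), stale(node2), swims(node2), valid(node2), visible(node2), wooden(node2)} — 20 facts.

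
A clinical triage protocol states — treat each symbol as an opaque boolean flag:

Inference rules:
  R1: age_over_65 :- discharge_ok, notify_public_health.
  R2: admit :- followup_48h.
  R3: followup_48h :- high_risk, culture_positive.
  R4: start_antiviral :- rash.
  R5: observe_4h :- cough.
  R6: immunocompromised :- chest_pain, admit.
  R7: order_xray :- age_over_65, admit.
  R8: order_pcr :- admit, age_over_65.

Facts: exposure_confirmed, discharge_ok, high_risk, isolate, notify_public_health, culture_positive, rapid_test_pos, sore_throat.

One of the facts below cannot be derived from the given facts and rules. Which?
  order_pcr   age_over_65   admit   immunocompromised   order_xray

[1] R1 [age_over_65 :- discharge_ok, notify_public_health.]; R3 [followup_48h :- high_risk, culture_positive.]. ⇒ new: age_over_65, followup_48h.
[2] R2 [admit :- followup_48h.]. ⇒ new: admit.
[3] R7 [order_xray :- age_over_65, admit.]; R8 [order_pcr :- admit, age_over_65.]. ⇒ new: order_xray, order_pcr.
Derived: admit (round 2), order_xray (round 3), order_pcr (round 3), age_over_65 (round 1). immunocompromised never appears in any round.

immunocompromised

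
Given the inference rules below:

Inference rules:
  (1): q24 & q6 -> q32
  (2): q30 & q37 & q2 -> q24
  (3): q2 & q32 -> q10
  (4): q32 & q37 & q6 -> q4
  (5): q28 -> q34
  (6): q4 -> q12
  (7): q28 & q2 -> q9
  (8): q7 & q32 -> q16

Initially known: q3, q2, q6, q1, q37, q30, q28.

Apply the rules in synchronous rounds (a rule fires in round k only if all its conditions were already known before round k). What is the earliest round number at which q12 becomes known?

Round 1: (2) [q30 & q37 & q2 -> q24]; (5) [q28 -> q34]; (7) [q28 & q2 -> q9]. Adds q24, q34, q9.
Round 2: (1) [q24 & q6 -> q32]. Adds q32.
Round 3: (3) [q2 & q32 -> q10]; (4) [q32 & q37 & q6 -> q4]. Adds q10, q4.
Round 4: (6) [q4 -> q12]. Adds q12.
q12 first appears in round 4.

4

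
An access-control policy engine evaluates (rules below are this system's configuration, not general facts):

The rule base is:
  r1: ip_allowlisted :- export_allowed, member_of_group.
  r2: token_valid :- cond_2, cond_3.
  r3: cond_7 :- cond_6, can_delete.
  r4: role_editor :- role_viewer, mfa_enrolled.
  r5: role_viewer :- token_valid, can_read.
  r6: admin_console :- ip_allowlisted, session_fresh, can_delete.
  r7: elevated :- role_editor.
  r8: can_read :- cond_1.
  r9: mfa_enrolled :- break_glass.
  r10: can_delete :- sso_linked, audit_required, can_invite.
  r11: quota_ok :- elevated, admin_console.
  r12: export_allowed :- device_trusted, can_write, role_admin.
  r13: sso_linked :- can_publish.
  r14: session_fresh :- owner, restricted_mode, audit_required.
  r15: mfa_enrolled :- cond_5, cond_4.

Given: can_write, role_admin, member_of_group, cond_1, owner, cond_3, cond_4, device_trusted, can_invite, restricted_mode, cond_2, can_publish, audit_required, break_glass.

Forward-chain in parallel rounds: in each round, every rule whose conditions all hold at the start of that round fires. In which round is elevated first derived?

[1] r2 [token_valid :- cond_2, cond_3.]; r8 [can_read :- cond_1.]; r9 [mfa_enrolled :- break_glass.]; r12 [export_allowed :- device_trusted, can_write, role_admin.]; r13 [sso_linked :- can_publish.]; r14 [session_fresh :- owner, restricted_mode, audit_required.]. ⇒ new: token_valid, can_read, mfa_enrolled, export_allowed, sso_linked, session_fresh.
[2] r1 [ip_allowlisted :- export_allowed, member_of_group.]; r5 [role_viewer :- token_valid, can_read.]; r10 [can_delete :- sso_linked, audit_required, can_invite.]. ⇒ new: ip_allowlisted, role_viewer, can_delete.
[3] r4 [role_editor :- role_viewer, mfa_enrolled.]; r6 [admin_console :- ip_allowlisted, session_fresh, can_delete.]. ⇒ new: role_editor, admin_console.
[4] r7 [elevated :- role_editor.]. ⇒ new: elevated.
elevated first appears in round 4.

4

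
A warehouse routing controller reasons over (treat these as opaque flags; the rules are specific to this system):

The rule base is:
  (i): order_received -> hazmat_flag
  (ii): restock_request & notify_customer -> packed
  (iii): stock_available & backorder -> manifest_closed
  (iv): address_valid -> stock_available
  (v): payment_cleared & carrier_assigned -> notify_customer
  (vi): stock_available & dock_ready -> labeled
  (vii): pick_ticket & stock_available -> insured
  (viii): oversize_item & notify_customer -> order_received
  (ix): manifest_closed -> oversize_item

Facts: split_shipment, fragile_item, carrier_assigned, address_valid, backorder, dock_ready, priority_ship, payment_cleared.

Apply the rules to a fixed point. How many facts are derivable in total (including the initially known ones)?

Round 1: (iv) [address_valid -> stock_available]; (v) [payment_cleared & carrier_assigned -> notify_customer]. New: stock_available, notify_customer.
Round 2: (iii) [stock_available & backorder -> manifest_closed]; (vi) [stock_available & dock_ready -> labeled]. New: manifest_closed, labeled.
Round 3: (ix) [manifest_closed -> oversize_item]. New: oversize_item.
Round 4: (viii) [oversize_item & notify_customer -> order_received]. New: order_received.
Round 5: (i) [order_received -> hazmat_flag]. New: hazmat_flag.
Closure: {address_valid, backorder, carrier_assigned, dock_ready, fragile_item, hazmat_flag, labeled, manifest_closed, notify_customer, order_received, oversize_item, payment_cleared, priority_ship, split_shipment, stock_available} — 15 facts.

15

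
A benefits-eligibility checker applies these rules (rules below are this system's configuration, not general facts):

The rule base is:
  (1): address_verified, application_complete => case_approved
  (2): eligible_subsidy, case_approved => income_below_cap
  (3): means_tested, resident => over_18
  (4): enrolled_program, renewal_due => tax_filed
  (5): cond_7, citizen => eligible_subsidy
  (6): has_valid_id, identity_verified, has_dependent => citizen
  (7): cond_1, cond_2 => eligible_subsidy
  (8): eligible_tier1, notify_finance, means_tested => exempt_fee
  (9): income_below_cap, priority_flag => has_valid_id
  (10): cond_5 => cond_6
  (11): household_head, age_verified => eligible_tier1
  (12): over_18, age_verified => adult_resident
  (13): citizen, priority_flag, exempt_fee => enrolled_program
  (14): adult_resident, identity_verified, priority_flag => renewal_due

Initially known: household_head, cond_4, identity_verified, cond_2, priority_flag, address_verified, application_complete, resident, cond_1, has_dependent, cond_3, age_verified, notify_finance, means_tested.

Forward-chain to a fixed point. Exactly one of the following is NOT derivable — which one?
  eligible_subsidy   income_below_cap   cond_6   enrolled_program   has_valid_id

Round 1: (1) [address_verified, application_complete => case_approved]; (3) [means_tested, resident => over_18]; (7) [cond_1, cond_2 => eligible_subsidy]; (11) [household_head, age_verified => eligible_tier1]. Adds case_approved, over_18, eligible_subsidy, eligible_tier1.
Round 2: (2) [eligible_subsidy, case_approved => income_below_cap]; (8) [eligible_tier1, notify_finance, means_tested => exempt_fee]; (12) [over_18, age_verified => adult_resident]. Adds income_below_cap, exempt_fee, adult_resident.
Round 3: (9) [income_below_cap, priority_flag => has_valid_id]; (14) [adult_resident, identity_verified, priority_flag => renewal_due]. Adds has_valid_id, renewal_due.
Round 4: (6) [has_valid_id, identity_verified, has_dependent => citizen]. Adds citizen.
Round 5: (13) [citizen, priority_flag, exempt_fee => enrolled_program]. Adds enrolled_program.
Round 6: (4) [enrolled_program, renewal_due => tax_filed]. Adds tax_filed.
Derived: has_valid_id (round 3), eligible_subsidy (round 1), income_below_cap (round 2), enrolled_program (round 5). cond_6 never appears in any round.

cond_6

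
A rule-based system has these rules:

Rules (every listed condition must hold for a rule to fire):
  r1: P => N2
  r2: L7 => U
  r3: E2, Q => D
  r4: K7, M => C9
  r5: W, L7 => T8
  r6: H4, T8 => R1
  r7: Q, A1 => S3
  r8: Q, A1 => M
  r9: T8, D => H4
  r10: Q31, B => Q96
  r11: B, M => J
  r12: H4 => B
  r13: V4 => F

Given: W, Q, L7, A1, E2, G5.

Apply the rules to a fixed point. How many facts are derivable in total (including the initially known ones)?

15

Round 1 fires r2, r3, r5, r7, r8, giving U, D, T8, S3, M.
Round 2 fires r9, giving H4.
Round 3 fires r6, r12, giving R1, B.
Round 4 fires r11, giving J.
Closure: {A1, B, D, E2, G5, H4, J, L7, M, Q, R1, S3, T8, U, W} — 15 facts.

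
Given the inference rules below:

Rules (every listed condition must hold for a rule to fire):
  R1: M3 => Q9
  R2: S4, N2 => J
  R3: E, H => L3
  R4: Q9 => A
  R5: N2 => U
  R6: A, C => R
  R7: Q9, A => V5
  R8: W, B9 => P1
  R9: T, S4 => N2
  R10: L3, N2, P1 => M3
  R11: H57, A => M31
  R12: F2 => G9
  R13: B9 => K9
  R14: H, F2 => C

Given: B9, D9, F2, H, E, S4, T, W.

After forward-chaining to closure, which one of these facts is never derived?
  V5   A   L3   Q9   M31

[1] R3 [E, H => L3]; R8 [W, B9 => P1]; R9 [T, S4 => N2]; R12 [F2 => G9]; R13 [B9 => K9]; R14 [H, F2 => C]. ⇒ new: L3, P1, N2, G9, K9, C.
[2] R2 [S4, N2 => J]; R5 [N2 => U]; R10 [L3, N2, P1 => M3]. ⇒ new: J, U, M3.
[3] R1 [M3 => Q9]. ⇒ new: Q9.
[4] R4 [Q9 => A]. ⇒ new: A.
[5] R6 [A, C => R]; R7 [Q9, A => V5]. ⇒ new: R, V5.
Derived: A (round 4), L3 (round 1), Q9 (round 3), V5 (round 5). M31 never appears in any round.

M31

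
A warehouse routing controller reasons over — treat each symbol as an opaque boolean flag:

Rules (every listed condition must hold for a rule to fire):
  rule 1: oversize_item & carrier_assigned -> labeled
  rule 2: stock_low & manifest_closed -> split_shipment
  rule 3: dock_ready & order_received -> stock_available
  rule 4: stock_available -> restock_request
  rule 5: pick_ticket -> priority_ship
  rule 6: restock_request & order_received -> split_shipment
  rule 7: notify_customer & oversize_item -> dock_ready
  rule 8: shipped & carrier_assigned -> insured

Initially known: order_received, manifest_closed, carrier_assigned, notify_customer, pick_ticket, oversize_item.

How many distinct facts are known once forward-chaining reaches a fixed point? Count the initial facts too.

12

Round 1: rule 1 [oversize_item & carrier_assigned -> labeled]; rule 5 [pick_ticket -> priority_ship]; rule 7 [notify_customer & oversize_item -> dock_ready]. Adds labeled, priority_ship, dock_ready.
Round 2: rule 3 [dock_ready & order_received -> stock_available]. Adds stock_available.
Round 3: rule 4 [stock_available -> restock_request]. Adds restock_request.
Round 4: rule 6 [restock_request & order_received -> split_shipment]. Adds split_shipment.
Closure: {carrier_assigned, dock_ready, labeled, manifest_closed, notify_customer, order_received, oversize_item, pick_ticket, priority_ship, restock_request, split_shipment, stock_available} — 12 facts.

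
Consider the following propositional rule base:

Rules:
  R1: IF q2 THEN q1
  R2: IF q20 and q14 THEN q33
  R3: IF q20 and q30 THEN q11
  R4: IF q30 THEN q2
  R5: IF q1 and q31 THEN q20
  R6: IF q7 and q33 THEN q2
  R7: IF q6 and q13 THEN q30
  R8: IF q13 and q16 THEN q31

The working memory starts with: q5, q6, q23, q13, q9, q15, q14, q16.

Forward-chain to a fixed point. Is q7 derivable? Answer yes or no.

no

Round 1: R7 [IF q6 and q13 THEN q30]; R8 [IF q13 and q16 THEN q31]. New: q30, q31.
Round 2: R4 [IF q30 THEN q2]. New: q2.
Round 3: R1 [IF q2 THEN q1]. New: q1.
Round 4: R5 [IF q1 and q31 THEN q20]. New: q20.
Round 5: R2 [IF q20 and q14 THEN q33]; R3 [IF q20 and q30 THEN q11]. New: q33, q11.
Fixed point reached. No rule has q7 as a consequent, and it is not given.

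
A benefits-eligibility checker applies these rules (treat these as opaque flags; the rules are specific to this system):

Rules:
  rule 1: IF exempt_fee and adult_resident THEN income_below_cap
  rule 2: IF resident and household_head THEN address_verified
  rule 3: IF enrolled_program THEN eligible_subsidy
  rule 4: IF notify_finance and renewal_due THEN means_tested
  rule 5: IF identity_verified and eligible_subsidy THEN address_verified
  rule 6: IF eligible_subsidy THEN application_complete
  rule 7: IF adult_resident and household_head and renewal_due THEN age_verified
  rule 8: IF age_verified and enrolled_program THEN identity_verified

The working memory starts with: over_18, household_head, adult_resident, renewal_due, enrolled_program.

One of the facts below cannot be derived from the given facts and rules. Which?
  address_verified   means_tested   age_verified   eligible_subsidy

Round 1 fires rule 3, rule 7, giving eligible_subsidy, age_verified.
Round 2 fires rule 6, rule 8, giving application_complete, identity_verified.
Round 3 fires rule 5, giving address_verified.
Derived: address_verified (round 3), eligible_subsidy (round 1), age_verified (round 1). means_tested never appears in any round.

means_tested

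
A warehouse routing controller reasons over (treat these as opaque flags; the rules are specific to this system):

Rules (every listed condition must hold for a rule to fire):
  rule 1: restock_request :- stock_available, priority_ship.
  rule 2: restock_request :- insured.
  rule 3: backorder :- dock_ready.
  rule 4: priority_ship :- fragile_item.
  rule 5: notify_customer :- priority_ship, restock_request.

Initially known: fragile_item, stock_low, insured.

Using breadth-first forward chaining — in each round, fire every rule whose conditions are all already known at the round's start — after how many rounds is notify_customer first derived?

2

Round 1: rule 2 [restock_request :- insured.]; rule 4 [priority_ship :- fragile_item.]. New: restock_request, priority_ship.
Round 2: rule 5 [notify_customer :- priority_ship, restock_request.]. New: notify_customer.
notify_customer first appears in round 2.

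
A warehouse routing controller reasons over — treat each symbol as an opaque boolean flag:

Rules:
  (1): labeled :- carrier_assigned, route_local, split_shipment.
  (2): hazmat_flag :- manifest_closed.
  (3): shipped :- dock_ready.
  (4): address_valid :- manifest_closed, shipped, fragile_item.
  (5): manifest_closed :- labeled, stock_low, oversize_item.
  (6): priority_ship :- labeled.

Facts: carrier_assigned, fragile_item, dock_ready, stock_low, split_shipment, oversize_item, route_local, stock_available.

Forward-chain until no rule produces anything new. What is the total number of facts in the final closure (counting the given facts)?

Round 1: (1) [labeled :- carrier_assigned, route_local, split_shipment.]; (3) [shipped :- dock_ready.]. New: labeled, shipped.
Round 2: (5) [manifest_closed :- labeled, stock_low, oversize_item.]; (6) [priority_ship :- labeled.]. New: manifest_closed, priority_ship.
Round 3: (2) [hazmat_flag :- manifest_closed.]; (4) [address_valid :- manifest_closed, shipped, fragile_item.]. New: hazmat_flag, address_valid.
Closure: {address_valid, carrier_assigned, dock_ready, fragile_item, hazmat_flag, labeled, manifest_closed, oversize_item, priority_ship, route_local, shipped, split_shipment, stock_available, stock_low} — 14 facts.

14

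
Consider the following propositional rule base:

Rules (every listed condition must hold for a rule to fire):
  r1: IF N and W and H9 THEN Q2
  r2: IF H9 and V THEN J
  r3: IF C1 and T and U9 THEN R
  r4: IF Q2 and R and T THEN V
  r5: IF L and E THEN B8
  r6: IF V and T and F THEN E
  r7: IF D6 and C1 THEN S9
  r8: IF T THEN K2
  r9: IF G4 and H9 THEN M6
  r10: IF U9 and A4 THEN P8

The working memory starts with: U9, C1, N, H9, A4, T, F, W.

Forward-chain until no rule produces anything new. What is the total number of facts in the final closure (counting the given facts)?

15

Round 1 — r1, r3, r8, r10, derive Q2, R, K2, P8.
Round 2 — r4, derive V.
Round 3 — r2, r6, derive J, E.
Closure: {A4, C1, E, F, H9, J, K2, N, P8, Q2, R, T, U9, V, W} — 15 facts.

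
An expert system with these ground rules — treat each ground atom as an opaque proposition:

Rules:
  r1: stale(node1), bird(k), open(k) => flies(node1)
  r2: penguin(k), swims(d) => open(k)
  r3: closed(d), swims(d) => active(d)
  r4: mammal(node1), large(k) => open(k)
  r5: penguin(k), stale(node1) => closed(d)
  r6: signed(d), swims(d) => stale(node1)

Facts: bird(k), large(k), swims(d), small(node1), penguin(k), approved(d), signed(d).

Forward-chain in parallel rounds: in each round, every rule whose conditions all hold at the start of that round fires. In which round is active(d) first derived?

3

Round 1: r2 [penguin(k), swims(d) => open(k)]; r6 [signed(d), swims(d) => stale(node1)]. Adds open(k), stale(node1).
Round 2: r1 [stale(node1), bird(k), open(k) => flies(node1)]; r5 [penguin(k), stale(node1) => closed(d)]. Adds flies(node1), closed(d).
Round 3: r3 [closed(d), swims(d) => active(d)]. Adds active(d).
active(d) first appears in round 3.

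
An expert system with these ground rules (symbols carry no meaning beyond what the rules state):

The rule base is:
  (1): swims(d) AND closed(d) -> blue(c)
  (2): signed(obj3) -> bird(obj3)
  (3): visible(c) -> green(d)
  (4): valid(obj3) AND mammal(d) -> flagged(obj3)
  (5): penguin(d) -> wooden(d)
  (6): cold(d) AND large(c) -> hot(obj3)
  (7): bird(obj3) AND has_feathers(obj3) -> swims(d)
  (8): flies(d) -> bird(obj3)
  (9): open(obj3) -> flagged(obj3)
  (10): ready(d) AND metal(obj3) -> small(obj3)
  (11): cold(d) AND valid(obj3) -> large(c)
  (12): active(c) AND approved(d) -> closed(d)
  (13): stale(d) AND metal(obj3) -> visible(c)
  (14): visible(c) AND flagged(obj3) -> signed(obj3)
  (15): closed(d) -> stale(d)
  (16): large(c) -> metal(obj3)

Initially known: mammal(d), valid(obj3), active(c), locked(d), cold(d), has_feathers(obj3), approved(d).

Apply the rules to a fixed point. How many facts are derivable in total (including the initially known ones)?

19

[1] (4) [valid(obj3) AND mammal(d) -> flagged(obj3)]; (11) [cold(d) AND valid(obj3) -> large(c)]; (12) [active(c) AND approved(d) -> closed(d)]. ⇒ new: flagged(obj3), large(c), closed(d).
[2] (6) [cold(d) AND large(c) -> hot(obj3)]; (15) [closed(d) -> stale(d)]; (16) [large(c) -> metal(obj3)]. ⇒ new: hot(obj3), stale(d), metal(obj3).
[3] (13) [stale(d) AND metal(obj3) -> visible(c)]. ⇒ new: visible(c).
[4] (3) [visible(c) -> green(d)]; (14) [visible(c) AND flagged(obj3) -> signed(obj3)]. ⇒ new: green(d), signed(obj3).
[5] (2) [signed(obj3) -> bird(obj3)]. ⇒ new: bird(obj3).
[6] (7) [bird(obj3) AND has_feathers(obj3) -> swims(d)]. ⇒ new: swims(d).
[7] (1) [swims(d) AND closed(d) -> blue(c)]. ⇒ new: blue(c).
Closure: {active(c), approved(d), bird(obj3), blue(c), closed(d), cold(d), flagged(obj3), green(d), has_feathers(obj3), hot(obj3), large(c), locked(d), mammal(d), metal(obj3), signed(obj3), stale(d), swims(d), valid(obj3), visible(c)} — 19 facts.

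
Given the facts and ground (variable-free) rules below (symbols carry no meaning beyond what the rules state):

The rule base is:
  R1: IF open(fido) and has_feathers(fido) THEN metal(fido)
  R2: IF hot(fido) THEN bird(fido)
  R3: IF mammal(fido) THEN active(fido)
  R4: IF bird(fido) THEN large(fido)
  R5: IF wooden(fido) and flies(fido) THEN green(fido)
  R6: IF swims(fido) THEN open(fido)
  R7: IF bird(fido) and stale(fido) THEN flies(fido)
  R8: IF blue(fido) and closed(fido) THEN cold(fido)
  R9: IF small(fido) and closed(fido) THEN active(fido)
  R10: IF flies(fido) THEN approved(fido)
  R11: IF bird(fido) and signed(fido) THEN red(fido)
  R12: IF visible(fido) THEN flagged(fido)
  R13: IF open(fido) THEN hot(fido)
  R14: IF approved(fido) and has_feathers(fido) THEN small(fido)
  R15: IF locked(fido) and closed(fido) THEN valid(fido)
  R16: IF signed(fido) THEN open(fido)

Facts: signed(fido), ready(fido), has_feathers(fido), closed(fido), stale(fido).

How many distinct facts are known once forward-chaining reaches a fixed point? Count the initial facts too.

Round 1: R16 [IF signed(fido) THEN open(fido)]. Adds open(fido).
Round 2: R1 [IF open(fido) and has_feathers(fido) THEN metal(fido)]; R13 [IF open(fido) THEN hot(fido)]. Adds metal(fido), hot(fido).
Round 3: R2 [IF hot(fido) THEN bird(fido)]. Adds bird(fido).
Round 4: R4 [IF bird(fido) THEN large(fido)]; R7 [IF bird(fido) and stale(fido) THEN flies(fido)]; R11 [IF bird(fido) and signed(fido) THEN red(fido)]. Adds large(fido), flies(fido), red(fido).
Round 5: R10 [IF flies(fido) THEN approved(fido)]. Adds approved(fido).
Round 6: R14 [IF approved(fido) and has_feathers(fido) THEN small(fido)]. Adds small(fido).
Round 7: R9 [IF small(fido) and closed(fido) THEN active(fido)]. Adds active(fido).
Closure: {active(fido), approved(fido), bird(fido), closed(fido), flies(fido), has_feathers(fido), hot(fido), large(fido), metal(fido), open(fido), ready(fido), red(fido), signed(fido), small(fido), stale(fido)} — 15 facts.

15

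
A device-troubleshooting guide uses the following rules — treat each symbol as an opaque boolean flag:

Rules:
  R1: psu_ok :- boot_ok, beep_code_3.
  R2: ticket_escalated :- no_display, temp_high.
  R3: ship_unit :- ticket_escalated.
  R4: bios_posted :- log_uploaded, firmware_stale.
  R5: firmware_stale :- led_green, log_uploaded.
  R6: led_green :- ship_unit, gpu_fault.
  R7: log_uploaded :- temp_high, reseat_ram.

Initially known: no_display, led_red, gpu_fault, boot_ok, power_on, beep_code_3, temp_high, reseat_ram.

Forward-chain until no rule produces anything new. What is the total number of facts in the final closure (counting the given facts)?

Round 1 — R1, R2, R7, derive psu_ok, ticket_escalated, log_uploaded.
Round 2 — R3, derive ship_unit.
Round 3 — R6, derive led_green.
Round 4 — R5, derive firmware_stale.
Round 5 — R4, derive bios_posted.
Closure: {beep_code_3, bios_posted, boot_ok, firmware_stale, gpu_fault, led_green, led_red, log_uploaded, no_display, power_on, psu_ok, reseat_ram, ship_unit, temp_high, ticket_escalated} — 15 facts.

15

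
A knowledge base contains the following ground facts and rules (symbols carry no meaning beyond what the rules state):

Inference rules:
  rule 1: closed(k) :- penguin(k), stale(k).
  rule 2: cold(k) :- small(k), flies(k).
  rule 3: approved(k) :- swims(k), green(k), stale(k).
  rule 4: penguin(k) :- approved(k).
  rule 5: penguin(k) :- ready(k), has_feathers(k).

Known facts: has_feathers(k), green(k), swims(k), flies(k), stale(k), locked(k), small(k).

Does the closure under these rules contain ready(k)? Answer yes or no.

no

[1] rule 2 [cold(k) :- small(k), flies(k).]; rule 3 [approved(k) :- swims(k), green(k), stale(k).]. ⇒ new: cold(k), approved(k).
[2] rule 4 [penguin(k) :- approved(k).]. ⇒ new: penguin(k).
[3] rule 1 [closed(k) :- penguin(k), stale(k).]. ⇒ new: closed(k).
Fixed point reached. No rule has ready(k) as a consequent, and it is not given.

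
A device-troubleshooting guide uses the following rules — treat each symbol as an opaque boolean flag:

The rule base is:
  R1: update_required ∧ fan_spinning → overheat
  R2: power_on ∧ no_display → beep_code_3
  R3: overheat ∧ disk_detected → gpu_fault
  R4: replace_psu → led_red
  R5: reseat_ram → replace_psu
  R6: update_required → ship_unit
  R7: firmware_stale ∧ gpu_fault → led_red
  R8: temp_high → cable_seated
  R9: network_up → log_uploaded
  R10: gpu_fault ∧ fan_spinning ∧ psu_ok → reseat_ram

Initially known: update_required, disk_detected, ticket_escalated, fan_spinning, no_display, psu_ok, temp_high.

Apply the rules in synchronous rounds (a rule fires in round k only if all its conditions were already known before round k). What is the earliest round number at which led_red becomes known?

5

Round 1 fires R1, R6, R8, giving overheat, ship_unit, cable_seated.
Round 2 fires R3, giving gpu_fault.
Round 3 fires R10, giving reseat_ram.
Round 4 fires R5, giving replace_psu.
Round 5 fires R4, giving led_red.
led_red first appears in round 5.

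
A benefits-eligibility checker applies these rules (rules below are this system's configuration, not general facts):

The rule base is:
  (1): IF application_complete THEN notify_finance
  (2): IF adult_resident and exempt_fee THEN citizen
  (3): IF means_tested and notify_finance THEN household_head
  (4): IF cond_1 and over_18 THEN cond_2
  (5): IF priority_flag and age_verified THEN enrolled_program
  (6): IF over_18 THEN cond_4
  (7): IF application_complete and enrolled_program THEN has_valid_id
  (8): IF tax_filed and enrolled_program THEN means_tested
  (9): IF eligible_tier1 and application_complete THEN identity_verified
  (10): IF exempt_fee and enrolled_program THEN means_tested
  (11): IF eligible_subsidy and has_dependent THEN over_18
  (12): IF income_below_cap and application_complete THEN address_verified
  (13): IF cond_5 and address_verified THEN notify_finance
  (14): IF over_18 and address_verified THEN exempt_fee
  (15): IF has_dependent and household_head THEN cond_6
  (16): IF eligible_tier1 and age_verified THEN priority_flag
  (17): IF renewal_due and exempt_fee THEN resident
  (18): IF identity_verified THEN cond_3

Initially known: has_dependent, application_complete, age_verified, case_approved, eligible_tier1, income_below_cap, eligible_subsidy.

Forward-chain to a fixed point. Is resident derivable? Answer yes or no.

[1] (1) [IF application_complete THEN notify_finance]; (9) [IF eligible_tier1 and application_complete THEN identity_verified]; (11) [IF eligible_subsidy and has_dependent THEN over_18]; (12) [IF income_below_cap and application_complete THEN address_verified]; (16) [IF eligible_tier1 and age_verified THEN priority_flag]. ⇒ new: notify_finance, identity_verified, over_18, address_verified, priority_flag.
[2] (5) [IF priority_flag and age_verified THEN enrolled_program]; (6) [IF over_18 THEN cond_4]; (14) [IF over_18 and address_verified THEN exempt_fee]; (18) [IF identity_verified THEN cond_3]. ⇒ new: enrolled_program, cond_4, exempt_fee, cond_3.
[3] (7) [IF application_complete and enrolled_program THEN has_valid_id]; (10) [IF exempt_fee and enrolled_program THEN means_tested]. ⇒ new: has_valid_id, means_tested.
[4] (3) [IF means_tested and notify_finance THEN household_head]. ⇒ new: household_head.
[5] (15) [IF has_dependent and household_head THEN cond_6]. ⇒ new: cond_6.
Fixed point reached. resident is concluded only by (17); (17) needs renewal_due (never derived).

no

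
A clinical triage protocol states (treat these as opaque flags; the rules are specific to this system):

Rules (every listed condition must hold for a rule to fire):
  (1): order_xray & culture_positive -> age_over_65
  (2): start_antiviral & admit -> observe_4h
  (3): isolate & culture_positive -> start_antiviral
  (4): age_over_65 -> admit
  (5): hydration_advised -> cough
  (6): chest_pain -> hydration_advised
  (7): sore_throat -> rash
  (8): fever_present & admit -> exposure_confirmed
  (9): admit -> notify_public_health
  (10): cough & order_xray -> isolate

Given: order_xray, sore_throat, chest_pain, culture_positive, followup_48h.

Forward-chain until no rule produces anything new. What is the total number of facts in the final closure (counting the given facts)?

Round 1: (1) [order_xray & culture_positive -> age_over_65]; (6) [chest_pain -> hydration_advised]; (7) [sore_throat -> rash]. New: age_over_65, hydration_advised, rash.
Round 2: (4) [age_over_65 -> admit]; (5) [hydration_advised -> cough]. New: admit, cough.
Round 3: (9) [admit -> notify_public_health]; (10) [cough & order_xray -> isolate]. New: notify_public_health, isolate.
Round 4: (3) [isolate & culture_positive -> start_antiviral]. New: start_antiviral.
Round 5: (2) [start_antiviral & admit -> observe_4h]. New: observe_4h.
Closure: {admit, age_over_65, chest_pain, cough, culture_positive, followup_48h, hydration_advised, isolate, notify_public_health, observe_4h, order_xray, rash, sore_throat, start_antiviral} — 14 facts.

14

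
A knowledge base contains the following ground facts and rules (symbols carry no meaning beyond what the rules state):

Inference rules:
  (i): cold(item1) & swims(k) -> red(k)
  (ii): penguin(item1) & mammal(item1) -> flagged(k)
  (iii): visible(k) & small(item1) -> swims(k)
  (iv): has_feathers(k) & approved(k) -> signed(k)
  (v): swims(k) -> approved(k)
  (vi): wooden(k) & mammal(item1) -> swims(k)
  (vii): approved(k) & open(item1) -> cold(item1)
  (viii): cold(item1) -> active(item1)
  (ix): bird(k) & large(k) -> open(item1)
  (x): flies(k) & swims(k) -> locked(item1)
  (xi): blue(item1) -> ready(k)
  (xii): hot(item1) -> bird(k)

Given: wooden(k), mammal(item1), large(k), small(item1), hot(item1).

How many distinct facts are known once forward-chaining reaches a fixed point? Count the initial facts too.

Round 1: (vi) [wooden(k) & mammal(item1) -> swims(k)]; (xii) [hot(item1) -> bird(k)]. Adds swims(k), bird(k).
Round 2: (v) [swims(k) -> approved(k)]; (ix) [bird(k) & large(k) -> open(item1)]. Adds approved(k), open(item1).
Round 3: (vii) [approved(k) & open(item1) -> cold(item1)]. Adds cold(item1).
Round 4: (i) [cold(item1) & swims(k) -> red(k)]; (viii) [cold(item1) -> active(item1)]. Adds red(k), active(item1).
Closure: {active(item1), approved(k), bird(k), cold(item1), hot(item1), large(k), mammal(item1), open(item1), red(k), small(item1), swims(k), wooden(k)} — 12 facts.

12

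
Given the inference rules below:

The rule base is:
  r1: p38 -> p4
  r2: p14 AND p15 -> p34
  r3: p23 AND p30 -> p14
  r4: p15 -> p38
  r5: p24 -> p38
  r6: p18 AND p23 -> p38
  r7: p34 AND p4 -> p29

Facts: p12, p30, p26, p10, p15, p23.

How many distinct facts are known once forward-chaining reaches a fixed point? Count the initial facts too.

11

Round 1 fires r3, r4, giving p14, p38.
Round 2 fires r1, r2, giving p4, p34.
Round 3 fires r7, giving p29.
Closure: {p10, p12, p14, p15, p23, p26, p29, p30, p34, p38, p4} — 11 facts.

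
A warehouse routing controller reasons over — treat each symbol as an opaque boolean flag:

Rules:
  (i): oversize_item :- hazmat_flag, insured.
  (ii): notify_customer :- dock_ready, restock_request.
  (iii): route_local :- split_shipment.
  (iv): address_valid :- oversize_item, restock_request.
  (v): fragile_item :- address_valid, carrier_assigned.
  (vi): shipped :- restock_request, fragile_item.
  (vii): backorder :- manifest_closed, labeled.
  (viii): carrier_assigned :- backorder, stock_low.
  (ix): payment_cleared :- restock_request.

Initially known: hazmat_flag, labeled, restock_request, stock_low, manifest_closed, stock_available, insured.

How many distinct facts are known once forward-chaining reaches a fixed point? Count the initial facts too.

14

Round 1: (i) [oversize_item :- hazmat_flag, insured.]; (vii) [backorder :- manifest_closed, labeled.]; (ix) [payment_cleared :- restock_request.]. New: oversize_item, backorder, payment_cleared.
Round 2: (iv) [address_valid :- oversize_item, restock_request.]; (viii) [carrier_assigned :- backorder, stock_low.]. New: address_valid, carrier_assigned.
Round 3: (v) [fragile_item :- address_valid, carrier_assigned.]. New: fragile_item.
Round 4: (vi) [shipped :- restock_request, fragile_item.]. New: shipped.
Closure: {address_valid, backorder, carrier_assigned, fragile_item, hazmat_flag, insured, labeled, manifest_closed, oversize_item, payment_cleared, restock_request, shipped, stock_available, stock_low} — 14 facts.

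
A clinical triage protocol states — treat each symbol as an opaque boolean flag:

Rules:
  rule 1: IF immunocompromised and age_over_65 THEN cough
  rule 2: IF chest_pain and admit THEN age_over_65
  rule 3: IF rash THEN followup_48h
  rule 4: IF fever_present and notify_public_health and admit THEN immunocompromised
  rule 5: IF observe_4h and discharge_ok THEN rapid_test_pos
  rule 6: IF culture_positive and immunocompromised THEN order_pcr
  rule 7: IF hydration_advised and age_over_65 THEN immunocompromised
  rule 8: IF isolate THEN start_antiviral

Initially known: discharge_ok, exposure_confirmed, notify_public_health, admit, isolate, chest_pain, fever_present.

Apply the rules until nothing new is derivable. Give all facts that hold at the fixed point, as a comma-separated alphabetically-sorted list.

admit, age_over_65, chest_pain, cough, discharge_ok, exposure_confirmed, fever_present, immunocompromised, isolate, notify_public_health, start_antiviral

[1] rule 2 [IF chest_pain and admit THEN age_over_65]; rule 4 [IF fever_present and notify_public_health and admit THEN immunocompromised]; rule 8 [IF isolate THEN start_antiviral]. ⇒ new: age_over_65, immunocompromised, start_antiviral.
[2] rule 1 [IF immunocompromised and age_over_65 THEN cough]. ⇒ new: cough.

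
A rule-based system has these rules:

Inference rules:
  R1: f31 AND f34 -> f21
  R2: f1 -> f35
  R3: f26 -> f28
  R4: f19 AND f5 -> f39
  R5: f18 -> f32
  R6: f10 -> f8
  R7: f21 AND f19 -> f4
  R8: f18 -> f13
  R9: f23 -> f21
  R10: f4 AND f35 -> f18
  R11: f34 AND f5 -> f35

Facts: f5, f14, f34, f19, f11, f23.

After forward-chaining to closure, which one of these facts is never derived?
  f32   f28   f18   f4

f28

[1] R4 [f19 AND f5 -> f39]; R9 [f23 -> f21]; R11 [f34 AND f5 -> f35]. ⇒ new: f39, f21, f35.
[2] R7 [f21 AND f19 -> f4]. ⇒ new: f4.
[3] R10 [f4 AND f35 -> f18]. ⇒ new: f18.
[4] R5 [f18 -> f32]; R8 [f18 -> f13]. ⇒ new: f32, f13.
Derived: f32 (round 4), f18 (round 3), f4 (round 2). f28 never appears in any round.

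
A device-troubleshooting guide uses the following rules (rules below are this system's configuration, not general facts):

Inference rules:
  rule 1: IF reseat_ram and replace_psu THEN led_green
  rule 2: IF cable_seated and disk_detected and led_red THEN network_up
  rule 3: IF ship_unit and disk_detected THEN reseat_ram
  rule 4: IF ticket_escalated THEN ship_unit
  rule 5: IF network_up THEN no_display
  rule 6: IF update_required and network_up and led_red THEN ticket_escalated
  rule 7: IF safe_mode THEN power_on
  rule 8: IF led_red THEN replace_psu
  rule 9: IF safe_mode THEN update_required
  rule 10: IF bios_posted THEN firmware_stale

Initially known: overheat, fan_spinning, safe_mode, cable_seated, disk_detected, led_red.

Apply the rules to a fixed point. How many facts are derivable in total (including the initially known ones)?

15

[1] rule 2 [IF cable_seated and disk_detected and led_red THEN network_up]; rule 7 [IF safe_mode THEN power_on]; rule 8 [IF led_red THEN replace_psu]; rule 9 [IF safe_mode THEN update_required]. ⇒ new: network_up, power_on, replace_psu, update_required.
[2] rule 5 [IF network_up THEN no_display]; rule 6 [IF update_required and network_up and led_red THEN ticket_escalated]. ⇒ new: no_display, ticket_escalated.
[3] rule 4 [IF ticket_escalated THEN ship_unit]. ⇒ new: ship_unit.
[4] rule 3 [IF ship_unit and disk_detected THEN reseat_ram]. ⇒ new: reseat_ram.
[5] rule 1 [IF reseat_ram and replace_psu THEN led_green]. ⇒ new: led_green.
Closure: {cable_seated, disk_detected, fan_spinning, led_green, led_red, network_up, no_display, overheat, power_on, replace_psu, reseat_ram, safe_mode, ship_unit, ticket_escalated, update_required} — 15 facts.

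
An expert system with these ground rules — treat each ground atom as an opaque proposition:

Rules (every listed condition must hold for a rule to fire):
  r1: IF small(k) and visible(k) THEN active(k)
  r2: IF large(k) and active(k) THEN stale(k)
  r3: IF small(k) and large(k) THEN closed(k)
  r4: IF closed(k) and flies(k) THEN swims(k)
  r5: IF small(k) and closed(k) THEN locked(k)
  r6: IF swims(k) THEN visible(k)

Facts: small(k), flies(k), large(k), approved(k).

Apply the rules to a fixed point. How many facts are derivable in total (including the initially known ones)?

10

Round 1: r3 [IF small(k) and large(k) THEN closed(k)]. Adds closed(k).
Round 2: r4 [IF closed(k) and flies(k) THEN swims(k)]; r5 [IF small(k) and closed(k) THEN locked(k)]. Adds swims(k), locked(k).
Round 3: r6 [IF swims(k) THEN visible(k)]. Adds visible(k).
Round 4: r1 [IF small(k) and visible(k) THEN active(k)]. Adds active(k).
Round 5: r2 [IF large(k) and active(k) THEN stale(k)]. Adds stale(k).
Closure: {active(k), approved(k), closed(k), flies(k), large(k), locked(k), small(k), stale(k), swims(k), visible(k)} — 10 facts.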